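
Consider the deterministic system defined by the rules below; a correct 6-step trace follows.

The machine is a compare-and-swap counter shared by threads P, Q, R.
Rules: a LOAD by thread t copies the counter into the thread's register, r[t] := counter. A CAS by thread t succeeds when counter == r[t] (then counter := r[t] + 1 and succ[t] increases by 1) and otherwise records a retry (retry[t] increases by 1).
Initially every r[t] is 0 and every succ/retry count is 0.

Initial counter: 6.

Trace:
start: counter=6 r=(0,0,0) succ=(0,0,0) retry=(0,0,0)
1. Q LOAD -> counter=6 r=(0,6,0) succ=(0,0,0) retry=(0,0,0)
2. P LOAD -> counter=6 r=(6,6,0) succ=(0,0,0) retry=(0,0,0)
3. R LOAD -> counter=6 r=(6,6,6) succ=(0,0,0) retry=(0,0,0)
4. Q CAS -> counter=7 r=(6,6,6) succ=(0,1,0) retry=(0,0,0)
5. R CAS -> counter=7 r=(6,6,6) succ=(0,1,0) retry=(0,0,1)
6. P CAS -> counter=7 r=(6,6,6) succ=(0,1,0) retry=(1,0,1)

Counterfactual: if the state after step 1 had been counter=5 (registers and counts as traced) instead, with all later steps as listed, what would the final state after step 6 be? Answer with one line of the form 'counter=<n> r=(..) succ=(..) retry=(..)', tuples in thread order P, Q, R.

counter=6 r=(5,6,5) succ=(0,0,1) retry=(1,1,0)

state after step 1 := counter=5 r=(0,6,0) succ=(0,0,0) retry=(0,0,0)
2. P LOAD -> counter=5 r=(5,6,0) succ=(0,0,0) retry=(0,0,0)
3. R LOAD -> counter=5 r=(5,6,5) succ=(0,0,0) retry=(0,0,0)
4. Q CAS -> counter=5 r=(5,6,5) succ=(0,0,0) retry=(0,1,0)
5. R CAS -> counter=6 r=(5,6,5) succ=(0,0,1) retry=(0,1,0)
6. P CAS -> counter=6 r=(5,6,5) succ=(0,0,1) retry=(1,1,0)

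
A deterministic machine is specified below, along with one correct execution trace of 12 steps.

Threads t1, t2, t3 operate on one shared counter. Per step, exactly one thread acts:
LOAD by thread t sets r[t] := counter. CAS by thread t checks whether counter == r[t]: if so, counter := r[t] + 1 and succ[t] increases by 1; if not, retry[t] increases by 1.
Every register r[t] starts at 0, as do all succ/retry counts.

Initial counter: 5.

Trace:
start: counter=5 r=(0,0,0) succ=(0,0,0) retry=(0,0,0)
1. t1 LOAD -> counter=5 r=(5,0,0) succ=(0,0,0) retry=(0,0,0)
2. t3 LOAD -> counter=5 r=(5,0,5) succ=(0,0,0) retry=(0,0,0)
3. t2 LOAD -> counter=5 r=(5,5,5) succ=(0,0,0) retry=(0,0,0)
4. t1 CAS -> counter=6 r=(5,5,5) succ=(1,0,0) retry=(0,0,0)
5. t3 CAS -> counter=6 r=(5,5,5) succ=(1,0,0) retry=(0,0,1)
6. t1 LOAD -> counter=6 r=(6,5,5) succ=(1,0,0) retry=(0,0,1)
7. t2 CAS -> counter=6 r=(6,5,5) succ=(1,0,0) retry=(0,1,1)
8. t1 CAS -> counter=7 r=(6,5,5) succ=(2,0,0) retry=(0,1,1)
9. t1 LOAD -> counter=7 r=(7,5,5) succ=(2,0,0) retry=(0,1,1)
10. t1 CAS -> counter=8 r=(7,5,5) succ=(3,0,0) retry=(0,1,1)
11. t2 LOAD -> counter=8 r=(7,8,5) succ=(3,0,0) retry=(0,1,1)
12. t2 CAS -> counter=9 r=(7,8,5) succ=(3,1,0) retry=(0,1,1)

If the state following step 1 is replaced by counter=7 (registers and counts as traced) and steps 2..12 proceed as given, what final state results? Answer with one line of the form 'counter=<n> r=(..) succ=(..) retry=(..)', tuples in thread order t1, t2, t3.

state after step 1 := counter=7 r=(5,0,0) succ=(0,0,0) retry=(0,0,0)
2. t3 LOAD -> counter=7 r=(5,0,7) succ=(0,0,0) retry=(0,0,0)
3. t2 LOAD -> counter=7 r=(5,7,7) succ=(0,0,0) retry=(0,0,0)
4. t1 CAS -> counter=7 r=(5,7,7) succ=(0,0,0) retry=(1,0,0)
5. t3 CAS -> counter=8 r=(5,7,7) succ=(0,0,1) retry=(1,0,0)
6. t1 LOAD -> counter=8 r=(8,7,7) succ=(0,0,1) retry=(1,0,0)
7. t2 CAS -> counter=8 r=(8,7,7) succ=(0,0,1) retry=(1,1,0)
8. t1 CAS -> counter=9 r=(8,7,7) succ=(1,0,1) retry=(1,1,0)
9. t1 LOAD -> counter=9 r=(9,7,7) succ=(1,0,1) retry=(1,1,0)
10. t1 CAS -> counter=10 r=(9,7,7) succ=(2,0,1) retry=(1,1,0)
11. t2 LOAD -> counter=10 r=(9,10,7) succ=(2,0,1) retry=(1,1,0)
12. t2 CAS -> counter=11 r=(9,10,7) succ=(2,1,1) retry=(1,1,0)

counter=11 r=(9,10,7) succ=(2,1,1) retry=(1,1,0)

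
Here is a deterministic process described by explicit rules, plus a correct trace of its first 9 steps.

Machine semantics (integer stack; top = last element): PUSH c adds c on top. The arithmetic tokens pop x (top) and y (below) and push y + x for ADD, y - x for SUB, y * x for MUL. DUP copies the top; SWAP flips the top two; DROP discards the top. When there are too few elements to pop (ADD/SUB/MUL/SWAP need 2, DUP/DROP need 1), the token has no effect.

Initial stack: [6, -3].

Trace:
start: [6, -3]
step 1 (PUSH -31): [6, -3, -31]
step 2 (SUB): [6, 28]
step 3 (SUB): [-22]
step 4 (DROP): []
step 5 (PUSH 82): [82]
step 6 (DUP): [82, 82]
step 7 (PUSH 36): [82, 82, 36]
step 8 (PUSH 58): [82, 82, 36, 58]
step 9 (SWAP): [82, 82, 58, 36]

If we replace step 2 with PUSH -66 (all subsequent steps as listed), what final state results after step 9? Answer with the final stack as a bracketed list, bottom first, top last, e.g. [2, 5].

[6, -3, 82, 82, 58, 36]

(re-executing from step 2 with the substitution; state before step 2: [6, -3, -31])
step 2 (PUSH -66): [6, -3, -31, -66]
step 3 (SUB): [6, -3, 35]
step 4 (DROP): [6, -3]
step 5 (PUSH 82): [6, -3, 82]
step 6 (DUP): [6, -3, 82, 82]
step 7 (PUSH 36): [6, -3, 82, 82, 36]
step 8 (PUSH 58): [6, -3, 82, 82, 36, 58]
step 9 (SWAP): [6, -3, 82, 82, 58, 36]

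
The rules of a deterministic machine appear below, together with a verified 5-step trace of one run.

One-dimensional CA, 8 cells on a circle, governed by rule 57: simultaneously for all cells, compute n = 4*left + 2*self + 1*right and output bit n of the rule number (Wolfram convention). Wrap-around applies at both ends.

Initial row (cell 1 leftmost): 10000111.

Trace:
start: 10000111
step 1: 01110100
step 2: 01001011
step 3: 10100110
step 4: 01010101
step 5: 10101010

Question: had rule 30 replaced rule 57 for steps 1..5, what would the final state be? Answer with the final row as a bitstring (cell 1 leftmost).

(re-executing steps 1..5 under rule 30; state before step 1: 10000111)
step 1: 01001100
step 2: 11111010
step 3: 10000010
step 4: 11000110
step 5: 10101100

10101100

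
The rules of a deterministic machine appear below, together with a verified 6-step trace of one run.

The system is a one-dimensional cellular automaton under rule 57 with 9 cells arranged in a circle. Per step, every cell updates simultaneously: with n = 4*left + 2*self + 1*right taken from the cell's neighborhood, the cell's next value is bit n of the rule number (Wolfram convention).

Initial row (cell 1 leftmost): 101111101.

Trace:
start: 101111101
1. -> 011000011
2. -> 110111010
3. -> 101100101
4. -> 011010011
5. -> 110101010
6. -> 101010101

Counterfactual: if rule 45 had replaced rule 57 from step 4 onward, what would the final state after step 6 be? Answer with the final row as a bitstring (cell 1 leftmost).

100011100

(re-executing steps 4..6 under rule 45; state before step 4: 101100101)
4. -> 011000111
5. -> 110010100
6. -> 100011100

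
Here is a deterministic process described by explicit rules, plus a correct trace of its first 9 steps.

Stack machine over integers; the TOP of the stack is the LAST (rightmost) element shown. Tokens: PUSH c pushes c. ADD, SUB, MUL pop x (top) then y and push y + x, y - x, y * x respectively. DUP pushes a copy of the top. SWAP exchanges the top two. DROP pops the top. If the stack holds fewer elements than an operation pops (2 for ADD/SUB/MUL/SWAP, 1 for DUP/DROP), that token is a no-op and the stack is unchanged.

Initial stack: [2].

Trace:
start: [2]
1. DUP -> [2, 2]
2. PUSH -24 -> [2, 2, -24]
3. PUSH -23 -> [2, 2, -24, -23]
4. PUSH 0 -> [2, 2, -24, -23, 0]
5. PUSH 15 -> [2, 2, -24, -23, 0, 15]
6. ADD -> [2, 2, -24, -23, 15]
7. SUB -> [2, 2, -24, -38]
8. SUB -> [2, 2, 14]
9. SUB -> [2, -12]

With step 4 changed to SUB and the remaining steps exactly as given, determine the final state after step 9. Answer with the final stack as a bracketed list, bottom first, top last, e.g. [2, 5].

[14]

(re-executing from step 4 with the substitution; state before step 4: [2, 2, -24, -23])
4. SUB -> [2, 2, -1]
5. PUSH 15 -> [2, 2, -1, 15]
6. ADD -> [2, 2, 14]
7. SUB -> [2, -12]
8. SUB -> [14]
9. SUB -> [14]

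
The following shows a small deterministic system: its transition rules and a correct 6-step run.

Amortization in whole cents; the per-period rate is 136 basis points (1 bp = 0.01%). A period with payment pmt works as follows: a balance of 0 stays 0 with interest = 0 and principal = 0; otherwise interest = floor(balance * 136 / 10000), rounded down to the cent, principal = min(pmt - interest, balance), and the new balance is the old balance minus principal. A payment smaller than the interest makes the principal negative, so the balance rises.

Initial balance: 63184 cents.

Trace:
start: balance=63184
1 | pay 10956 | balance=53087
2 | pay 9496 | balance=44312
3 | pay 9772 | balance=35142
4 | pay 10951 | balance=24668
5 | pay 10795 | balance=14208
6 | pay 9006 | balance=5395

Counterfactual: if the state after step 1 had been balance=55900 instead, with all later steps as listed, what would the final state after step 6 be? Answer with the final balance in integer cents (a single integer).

8406

state after step 1 := balance=55900
2 | pay 9496 | balance=47164
3 | pay 9772 | balance=38033
4 | pay 10951 | balance=27599
5 | pay 10795 | balance=17179
6 | pay 9006 | balance=8406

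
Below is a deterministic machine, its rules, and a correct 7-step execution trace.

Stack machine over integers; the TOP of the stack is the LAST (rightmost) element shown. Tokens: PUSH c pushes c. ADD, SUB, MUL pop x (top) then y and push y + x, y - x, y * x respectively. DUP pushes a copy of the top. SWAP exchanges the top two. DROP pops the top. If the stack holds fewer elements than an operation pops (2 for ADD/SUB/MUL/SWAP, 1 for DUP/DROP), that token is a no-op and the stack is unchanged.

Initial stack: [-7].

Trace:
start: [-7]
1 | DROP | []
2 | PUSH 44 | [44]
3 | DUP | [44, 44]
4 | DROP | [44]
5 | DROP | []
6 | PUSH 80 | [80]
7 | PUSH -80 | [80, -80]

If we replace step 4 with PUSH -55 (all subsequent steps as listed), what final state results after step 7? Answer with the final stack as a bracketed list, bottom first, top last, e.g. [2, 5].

(re-executing from step 4 with the substitution; state before step 4: [44, 44])
4 | PUSH -55 | [44, 44, -55]
5 | DROP | [44, 44]
6 | PUSH 80 | [44, 44, 80]
7 | PUSH -80 | [44, 44, 80, -80]

[44, 44, 80, -80]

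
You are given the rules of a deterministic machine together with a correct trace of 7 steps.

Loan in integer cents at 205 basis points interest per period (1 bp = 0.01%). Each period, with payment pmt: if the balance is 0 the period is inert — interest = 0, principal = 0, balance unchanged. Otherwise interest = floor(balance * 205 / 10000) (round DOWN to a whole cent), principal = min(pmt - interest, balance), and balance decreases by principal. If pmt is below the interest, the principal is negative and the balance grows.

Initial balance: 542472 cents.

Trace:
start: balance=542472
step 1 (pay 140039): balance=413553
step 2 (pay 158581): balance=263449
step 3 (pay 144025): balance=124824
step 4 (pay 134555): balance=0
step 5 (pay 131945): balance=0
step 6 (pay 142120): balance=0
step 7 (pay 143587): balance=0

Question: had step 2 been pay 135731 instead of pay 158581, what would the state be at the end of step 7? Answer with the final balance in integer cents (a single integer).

0

(re-executing from step 2 with the substitution; state before step 2: balance=413553)
step 2 (pay 135731): balance=286299
step 3 (pay 144025): balance=148143
step 4 (pay 134555): balance=16624
step 5 (pay 131945): balance=0
step 6 (pay 142120): balance=0
step 7 (pay 143587): balance=0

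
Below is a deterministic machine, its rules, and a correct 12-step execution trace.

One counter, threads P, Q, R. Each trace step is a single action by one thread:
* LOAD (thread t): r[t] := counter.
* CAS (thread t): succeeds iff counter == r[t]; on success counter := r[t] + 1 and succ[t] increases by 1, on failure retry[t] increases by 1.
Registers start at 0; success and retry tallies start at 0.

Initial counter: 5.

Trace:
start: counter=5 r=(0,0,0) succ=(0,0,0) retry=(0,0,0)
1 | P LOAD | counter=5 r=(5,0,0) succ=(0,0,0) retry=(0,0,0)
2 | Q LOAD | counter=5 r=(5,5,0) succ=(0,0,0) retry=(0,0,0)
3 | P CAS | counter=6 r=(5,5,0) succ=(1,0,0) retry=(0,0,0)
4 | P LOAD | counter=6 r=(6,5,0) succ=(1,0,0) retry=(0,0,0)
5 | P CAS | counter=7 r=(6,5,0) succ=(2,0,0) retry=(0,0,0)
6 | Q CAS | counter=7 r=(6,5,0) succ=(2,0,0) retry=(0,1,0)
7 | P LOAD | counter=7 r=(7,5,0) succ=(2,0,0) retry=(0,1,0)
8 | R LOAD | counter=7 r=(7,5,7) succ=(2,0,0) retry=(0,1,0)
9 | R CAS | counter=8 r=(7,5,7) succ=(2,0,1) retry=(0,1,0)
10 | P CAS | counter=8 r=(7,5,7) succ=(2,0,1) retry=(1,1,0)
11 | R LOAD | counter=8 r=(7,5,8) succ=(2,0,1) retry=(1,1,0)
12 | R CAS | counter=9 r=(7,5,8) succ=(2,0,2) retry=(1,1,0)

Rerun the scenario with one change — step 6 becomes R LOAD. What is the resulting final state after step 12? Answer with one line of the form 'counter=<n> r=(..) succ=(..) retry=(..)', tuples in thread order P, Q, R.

counter=9 r=(7,5,8) succ=(2,0,2) retry=(1,0,0)

(re-executing from step 6 with the substitution; state before step 6: counter=7 r=(6,5,0) succ=(2,0,0) retry=(0,0,0))
6 | R LOAD | counter=7 r=(6,5,7) succ=(2,0,0) retry=(0,0,0)
7 | P LOAD | counter=7 r=(7,5,7) succ=(2,0,0) retry=(0,0,0)
8 | R LOAD | counter=7 r=(7,5,7) succ=(2,0,0) retry=(0,0,0)
9 | R CAS | counter=8 r=(7,5,7) succ=(2,0,1) retry=(0,0,0)
10 | P CAS | counter=8 r=(7,5,7) succ=(2,0,1) retry=(1,0,0)
11 | R LOAD | counter=8 r=(7,5,8) succ=(2,0,1) retry=(1,0,0)
12 | R CAS | counter=9 r=(7,5,8) succ=(2,0,2) retry=(1,0,0)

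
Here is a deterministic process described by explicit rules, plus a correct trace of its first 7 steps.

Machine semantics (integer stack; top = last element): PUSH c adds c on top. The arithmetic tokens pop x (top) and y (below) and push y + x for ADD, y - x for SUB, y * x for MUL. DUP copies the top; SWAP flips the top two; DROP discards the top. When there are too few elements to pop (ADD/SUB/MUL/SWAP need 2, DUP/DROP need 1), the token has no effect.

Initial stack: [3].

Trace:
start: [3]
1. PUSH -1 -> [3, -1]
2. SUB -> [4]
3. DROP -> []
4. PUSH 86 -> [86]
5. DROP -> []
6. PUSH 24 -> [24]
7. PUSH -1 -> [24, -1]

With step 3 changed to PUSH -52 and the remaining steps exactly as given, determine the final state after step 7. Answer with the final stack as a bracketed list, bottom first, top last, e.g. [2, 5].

[4, -52, 24, -1]

(re-executing from step 3 with the substitution; state before step 3: [4])
3. PUSH -52 -> [4, -52]
4. PUSH 86 -> [4, -52, 86]
5. DROP -> [4, -52]
6. PUSH 24 -> [4, -52, 24]
7. PUSH -1 -> [4, -52, 24, -1]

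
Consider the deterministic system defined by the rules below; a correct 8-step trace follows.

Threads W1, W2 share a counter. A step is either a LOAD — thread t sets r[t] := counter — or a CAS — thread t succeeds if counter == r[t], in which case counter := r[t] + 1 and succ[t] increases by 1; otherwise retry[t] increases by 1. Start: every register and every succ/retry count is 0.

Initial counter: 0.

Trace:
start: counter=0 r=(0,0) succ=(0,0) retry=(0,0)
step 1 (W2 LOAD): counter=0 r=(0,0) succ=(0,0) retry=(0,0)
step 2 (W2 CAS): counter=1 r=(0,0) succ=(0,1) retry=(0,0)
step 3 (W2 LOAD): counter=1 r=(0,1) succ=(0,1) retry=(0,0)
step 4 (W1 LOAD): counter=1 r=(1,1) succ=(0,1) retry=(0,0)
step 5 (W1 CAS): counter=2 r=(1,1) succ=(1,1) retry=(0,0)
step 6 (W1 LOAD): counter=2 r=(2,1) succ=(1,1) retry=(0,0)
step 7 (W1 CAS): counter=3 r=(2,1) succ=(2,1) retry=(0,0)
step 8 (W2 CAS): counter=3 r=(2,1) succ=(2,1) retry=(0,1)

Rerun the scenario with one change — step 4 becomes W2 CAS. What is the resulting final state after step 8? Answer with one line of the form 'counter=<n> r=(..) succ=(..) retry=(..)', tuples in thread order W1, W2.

counter=3 r=(2,1) succ=(1,2) retry=(1,1)

(re-executing from step 4 with the substitution; state before step 4: counter=1 r=(0,1) succ=(0,1) retry=(0,0))
step 4 (W2 CAS): counter=2 r=(0,1) succ=(0,2) retry=(0,0)
step 5 (W1 CAS): counter=2 r=(0,1) succ=(0,2) retry=(1,0)
step 6 (W1 LOAD): counter=2 r=(2,1) succ=(0,2) retry=(1,0)
step 7 (W1 CAS): counter=3 r=(2,1) succ=(1,2) retry=(1,0)
step 8 (W2 CAS): counter=3 r=(2,1) succ=(1,2) retry=(1,1)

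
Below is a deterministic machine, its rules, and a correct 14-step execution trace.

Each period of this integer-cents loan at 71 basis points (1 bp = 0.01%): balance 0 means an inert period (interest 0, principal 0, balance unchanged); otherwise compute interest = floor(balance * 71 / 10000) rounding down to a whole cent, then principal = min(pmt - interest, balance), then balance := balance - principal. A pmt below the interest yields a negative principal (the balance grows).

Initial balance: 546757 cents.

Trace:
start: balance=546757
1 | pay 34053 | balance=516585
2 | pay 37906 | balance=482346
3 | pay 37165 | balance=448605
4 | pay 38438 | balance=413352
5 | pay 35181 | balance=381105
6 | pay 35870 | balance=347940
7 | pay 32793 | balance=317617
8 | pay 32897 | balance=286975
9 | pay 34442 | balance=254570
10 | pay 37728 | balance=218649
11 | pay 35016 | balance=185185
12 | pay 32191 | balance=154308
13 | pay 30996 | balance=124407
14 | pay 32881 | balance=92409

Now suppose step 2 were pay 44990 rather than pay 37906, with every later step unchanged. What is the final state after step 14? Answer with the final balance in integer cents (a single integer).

84697

(re-executing from step 2 with the substitution; state before step 2: balance=516585)
2 | pay 44990 | balance=475262
3 | pay 37165 | balance=441471
4 | pay 38438 | balance=406167
5 | pay 35181 | balance=373869
6 | pay 35870 | balance=340653
7 | pay 32793 | balance=310278
8 | pay 32897 | balance=279583
9 | pay 34442 | balance=247126
10 | pay 37728 | balance=211152
11 | pay 35016 | balance=177635
12 | pay 32191 | balance=146705
13 | pay 30996 | balance=116750
14 | pay 32881 | balance=84697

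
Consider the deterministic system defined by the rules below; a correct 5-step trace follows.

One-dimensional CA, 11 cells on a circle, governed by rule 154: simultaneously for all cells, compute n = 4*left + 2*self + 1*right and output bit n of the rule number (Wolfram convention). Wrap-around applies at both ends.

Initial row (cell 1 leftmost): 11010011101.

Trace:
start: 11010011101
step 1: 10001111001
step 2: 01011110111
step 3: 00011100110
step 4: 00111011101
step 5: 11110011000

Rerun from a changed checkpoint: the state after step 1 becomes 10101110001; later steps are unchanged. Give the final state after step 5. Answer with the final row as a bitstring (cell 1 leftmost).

11100011010

state after step 1 := 10101110001
step 2: 00001101011
step 3: 10011000010
step 4: 01110100100
step 5: 11100011010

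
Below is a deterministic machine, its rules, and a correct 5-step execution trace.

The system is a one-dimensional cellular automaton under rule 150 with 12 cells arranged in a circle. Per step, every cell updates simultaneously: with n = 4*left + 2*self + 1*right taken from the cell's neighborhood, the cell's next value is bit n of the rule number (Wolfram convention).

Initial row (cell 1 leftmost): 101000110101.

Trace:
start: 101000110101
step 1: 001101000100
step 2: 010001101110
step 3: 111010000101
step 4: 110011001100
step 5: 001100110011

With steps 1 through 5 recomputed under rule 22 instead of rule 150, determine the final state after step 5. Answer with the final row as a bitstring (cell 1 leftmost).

(re-executing steps 1..5 under rule 22; state before step 1: 101000110101)
step 1: 001101000100
step 2: 010001101110
step 3: 111010000001
step 4: 000011000010
step 5: 000100100111

000100100111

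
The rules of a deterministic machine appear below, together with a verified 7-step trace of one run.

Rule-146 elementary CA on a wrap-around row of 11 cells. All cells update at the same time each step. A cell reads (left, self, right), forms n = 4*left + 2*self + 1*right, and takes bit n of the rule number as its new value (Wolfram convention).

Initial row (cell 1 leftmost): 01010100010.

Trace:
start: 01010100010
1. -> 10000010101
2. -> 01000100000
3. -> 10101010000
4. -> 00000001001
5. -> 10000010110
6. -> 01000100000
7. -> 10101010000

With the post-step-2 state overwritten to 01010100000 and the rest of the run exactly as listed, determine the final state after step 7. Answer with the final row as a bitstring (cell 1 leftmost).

state after step 2 := 01010100000
3. -> 10000010000
4. -> 01000101001
5. -> 00101000110
6. -> 01000101001
7. -> 00101000110

00101000110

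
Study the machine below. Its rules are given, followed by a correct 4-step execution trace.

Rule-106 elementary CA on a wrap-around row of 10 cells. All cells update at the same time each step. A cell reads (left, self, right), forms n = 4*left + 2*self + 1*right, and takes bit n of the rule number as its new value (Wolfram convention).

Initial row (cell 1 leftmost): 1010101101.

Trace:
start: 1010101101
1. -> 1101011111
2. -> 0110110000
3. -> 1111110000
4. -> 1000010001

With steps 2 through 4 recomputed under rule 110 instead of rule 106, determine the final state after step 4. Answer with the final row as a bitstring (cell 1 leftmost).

1100110001

(re-executing steps 2..4 under rule 110; state before step 2: 1101011111)
2. -> 0111110000
3. -> 1100010000
4. -> 1100110001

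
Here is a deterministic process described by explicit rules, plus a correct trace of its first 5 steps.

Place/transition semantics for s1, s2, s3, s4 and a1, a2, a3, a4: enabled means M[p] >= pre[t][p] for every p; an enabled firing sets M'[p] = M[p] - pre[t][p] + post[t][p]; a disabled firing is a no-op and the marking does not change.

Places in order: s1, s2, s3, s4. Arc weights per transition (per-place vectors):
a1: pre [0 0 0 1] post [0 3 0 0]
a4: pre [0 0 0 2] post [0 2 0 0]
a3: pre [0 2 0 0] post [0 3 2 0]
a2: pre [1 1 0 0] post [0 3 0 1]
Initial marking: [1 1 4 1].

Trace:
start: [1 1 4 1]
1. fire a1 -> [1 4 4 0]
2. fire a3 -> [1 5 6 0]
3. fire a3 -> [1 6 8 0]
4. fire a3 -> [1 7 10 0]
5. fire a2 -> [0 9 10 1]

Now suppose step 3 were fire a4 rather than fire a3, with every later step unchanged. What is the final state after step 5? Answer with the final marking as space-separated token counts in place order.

0 8 8 1

(re-executing from step 3 with the substitution; state before step 3: [1 5 6 0])
3. fire a4 -> [1 5 6 0]
4. fire a3 -> [1 6 8 0]
5. fire a2 -> [0 8 8 1]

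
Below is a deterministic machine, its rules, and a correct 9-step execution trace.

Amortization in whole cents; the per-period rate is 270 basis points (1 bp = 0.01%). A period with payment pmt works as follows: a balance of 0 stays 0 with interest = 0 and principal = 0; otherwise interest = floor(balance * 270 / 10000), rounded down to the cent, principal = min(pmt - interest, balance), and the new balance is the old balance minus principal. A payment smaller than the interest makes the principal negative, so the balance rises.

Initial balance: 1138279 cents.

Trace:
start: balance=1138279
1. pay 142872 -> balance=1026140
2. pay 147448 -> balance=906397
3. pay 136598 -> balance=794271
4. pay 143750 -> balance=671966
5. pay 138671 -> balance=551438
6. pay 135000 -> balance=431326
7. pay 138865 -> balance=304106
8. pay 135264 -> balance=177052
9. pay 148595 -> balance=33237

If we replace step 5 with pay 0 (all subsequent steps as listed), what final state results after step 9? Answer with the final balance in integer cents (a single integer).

(re-executing from step 5 with the substitution; state before step 5: balance=671966)
5. pay 0 -> balance=690109
6. pay 135000 -> balance=573741
7. pay 138865 -> balance=450367
8. pay 135264 -> balance=327262
9. pay 148595 -> balance=187503

187503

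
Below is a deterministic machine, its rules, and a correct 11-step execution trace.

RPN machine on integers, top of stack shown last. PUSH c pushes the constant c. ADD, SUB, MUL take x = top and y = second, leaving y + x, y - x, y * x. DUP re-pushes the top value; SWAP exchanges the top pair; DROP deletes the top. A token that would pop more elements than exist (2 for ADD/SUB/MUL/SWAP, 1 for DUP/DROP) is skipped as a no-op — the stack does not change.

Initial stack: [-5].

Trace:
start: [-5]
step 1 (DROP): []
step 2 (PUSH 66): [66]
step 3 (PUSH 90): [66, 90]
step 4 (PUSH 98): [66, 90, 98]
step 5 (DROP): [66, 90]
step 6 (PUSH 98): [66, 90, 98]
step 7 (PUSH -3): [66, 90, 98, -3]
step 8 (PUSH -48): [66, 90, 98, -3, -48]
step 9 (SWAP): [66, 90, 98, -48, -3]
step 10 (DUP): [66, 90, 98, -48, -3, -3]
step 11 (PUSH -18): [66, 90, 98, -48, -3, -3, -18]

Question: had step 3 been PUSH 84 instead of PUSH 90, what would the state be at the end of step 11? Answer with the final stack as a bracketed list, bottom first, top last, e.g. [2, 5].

[66, 84, 98, -48, -3, -3, -18]

(re-executing from step 3 with the substitution; state before step 3: [66])
step 3 (PUSH 84): [66, 84]
step 4 (PUSH 98): [66, 84, 98]
step 5 (DROP): [66, 84]
step 6 (PUSH 98): [66, 84, 98]
step 7 (PUSH -3): [66, 84, 98, -3]
step 8 (PUSH -48): [66, 84, 98, -3, -48]
step 9 (SWAP): [66, 84, 98, -48, -3]
step 10 (DUP): [66, 84, 98, -48, -3, -3]
step 11 (PUSH -18): [66, 84, 98, -48, -3, -3, -18]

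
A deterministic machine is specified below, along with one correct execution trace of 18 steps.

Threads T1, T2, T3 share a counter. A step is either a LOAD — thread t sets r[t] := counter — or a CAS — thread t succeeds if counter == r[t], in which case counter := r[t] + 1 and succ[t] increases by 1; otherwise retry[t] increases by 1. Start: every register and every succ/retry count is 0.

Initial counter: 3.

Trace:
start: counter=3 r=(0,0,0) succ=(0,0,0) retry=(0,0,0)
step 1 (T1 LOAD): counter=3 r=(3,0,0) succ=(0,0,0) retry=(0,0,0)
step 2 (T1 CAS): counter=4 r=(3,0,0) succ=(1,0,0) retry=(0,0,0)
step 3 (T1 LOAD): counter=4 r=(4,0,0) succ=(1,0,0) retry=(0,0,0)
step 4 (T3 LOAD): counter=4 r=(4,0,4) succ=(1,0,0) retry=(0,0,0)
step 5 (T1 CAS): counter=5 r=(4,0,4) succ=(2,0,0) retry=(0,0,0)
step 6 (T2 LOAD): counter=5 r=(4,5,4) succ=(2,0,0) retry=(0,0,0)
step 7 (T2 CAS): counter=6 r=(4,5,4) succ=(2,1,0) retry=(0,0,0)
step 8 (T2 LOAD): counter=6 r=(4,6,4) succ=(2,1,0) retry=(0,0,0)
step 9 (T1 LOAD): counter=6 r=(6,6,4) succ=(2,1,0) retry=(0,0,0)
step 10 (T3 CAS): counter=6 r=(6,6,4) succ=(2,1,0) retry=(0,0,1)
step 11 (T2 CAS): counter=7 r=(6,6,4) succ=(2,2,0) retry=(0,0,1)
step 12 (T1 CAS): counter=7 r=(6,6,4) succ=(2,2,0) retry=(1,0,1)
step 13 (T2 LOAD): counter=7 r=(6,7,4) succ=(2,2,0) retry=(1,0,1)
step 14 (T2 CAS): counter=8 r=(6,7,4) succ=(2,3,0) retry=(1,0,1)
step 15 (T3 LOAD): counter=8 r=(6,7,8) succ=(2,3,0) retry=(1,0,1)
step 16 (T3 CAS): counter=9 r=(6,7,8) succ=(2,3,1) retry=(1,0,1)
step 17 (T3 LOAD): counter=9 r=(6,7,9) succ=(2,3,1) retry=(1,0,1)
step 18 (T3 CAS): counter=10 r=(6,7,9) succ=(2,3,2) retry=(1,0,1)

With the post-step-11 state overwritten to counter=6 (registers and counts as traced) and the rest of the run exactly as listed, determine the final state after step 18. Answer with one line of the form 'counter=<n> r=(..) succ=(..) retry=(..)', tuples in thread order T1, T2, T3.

counter=10 r=(6,7,9) succ=(3,3,2) retry=(0,0,1)

state after step 11 := counter=6 r=(6,6,4) succ=(2,2,0) retry=(0,0,1)
step 12 (T1 CAS): counter=7 r=(6,6,4) succ=(3,2,0) retry=(0,0,1)
step 13 (T2 LOAD): counter=7 r=(6,7,4) succ=(3,2,0) retry=(0,0,1)
step 14 (T2 CAS): counter=8 r=(6,7,4) succ=(3,3,0) retry=(0,0,1)
step 15 (T3 LOAD): counter=8 r=(6,7,8) succ=(3,3,0) retry=(0,0,1)
step 16 (T3 CAS): counter=9 r=(6,7,8) succ=(3,3,1) retry=(0,0,1)
step 17 (T3 LOAD): counter=9 r=(6,7,9) succ=(3,3,1) retry=(0,0,1)
step 18 (T3 CAS): counter=10 r=(6,7,9) succ=(3,3,2) retry=(0,0,1)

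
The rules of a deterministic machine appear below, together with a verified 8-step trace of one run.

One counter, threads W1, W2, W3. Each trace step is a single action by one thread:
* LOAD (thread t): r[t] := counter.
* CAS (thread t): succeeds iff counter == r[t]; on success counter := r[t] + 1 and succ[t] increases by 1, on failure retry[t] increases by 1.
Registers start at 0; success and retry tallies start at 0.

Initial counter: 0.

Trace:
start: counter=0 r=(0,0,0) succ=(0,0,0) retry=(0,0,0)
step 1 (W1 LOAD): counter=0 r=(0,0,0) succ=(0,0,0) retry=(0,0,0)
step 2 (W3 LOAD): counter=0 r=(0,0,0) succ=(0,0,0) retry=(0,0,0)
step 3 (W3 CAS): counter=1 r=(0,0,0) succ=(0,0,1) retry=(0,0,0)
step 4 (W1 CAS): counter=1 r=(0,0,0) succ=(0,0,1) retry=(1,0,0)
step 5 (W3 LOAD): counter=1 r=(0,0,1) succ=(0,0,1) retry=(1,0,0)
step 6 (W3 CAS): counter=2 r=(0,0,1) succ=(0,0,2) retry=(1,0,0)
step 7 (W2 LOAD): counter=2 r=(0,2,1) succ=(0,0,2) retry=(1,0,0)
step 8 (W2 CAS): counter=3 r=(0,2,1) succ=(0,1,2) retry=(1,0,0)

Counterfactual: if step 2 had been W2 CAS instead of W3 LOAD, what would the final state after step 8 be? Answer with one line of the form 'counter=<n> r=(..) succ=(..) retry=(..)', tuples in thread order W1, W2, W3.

(re-executing from step 2 with the substitution; state before step 2: counter=0 r=(0,0,0) succ=(0,0,0) retry=(0,0,0))
step 2 (W2 CAS): counter=1 r=(0,0,0) succ=(0,1,0) retry=(0,0,0)
step 3 (W3 CAS): counter=1 r=(0,0,0) succ=(0,1,0) retry=(0,0,1)
step 4 (W1 CAS): counter=1 r=(0,0,0) succ=(0,1,0) retry=(1,0,1)
step 5 (W3 LOAD): counter=1 r=(0,0,1) succ=(0,1,0) retry=(1,0,1)
step 6 (W3 CAS): counter=2 r=(0,0,1) succ=(0,1,1) retry=(1,0,1)
step 7 (W2 LOAD): counter=2 r=(0,2,1) succ=(0,1,1) retry=(1,0,1)
step 8 (W2 CAS): counter=3 r=(0,2,1) succ=(0,2,1) retry=(1,0,1)

counter=3 r=(0,2,1) succ=(0,2,1) retry=(1,0,1)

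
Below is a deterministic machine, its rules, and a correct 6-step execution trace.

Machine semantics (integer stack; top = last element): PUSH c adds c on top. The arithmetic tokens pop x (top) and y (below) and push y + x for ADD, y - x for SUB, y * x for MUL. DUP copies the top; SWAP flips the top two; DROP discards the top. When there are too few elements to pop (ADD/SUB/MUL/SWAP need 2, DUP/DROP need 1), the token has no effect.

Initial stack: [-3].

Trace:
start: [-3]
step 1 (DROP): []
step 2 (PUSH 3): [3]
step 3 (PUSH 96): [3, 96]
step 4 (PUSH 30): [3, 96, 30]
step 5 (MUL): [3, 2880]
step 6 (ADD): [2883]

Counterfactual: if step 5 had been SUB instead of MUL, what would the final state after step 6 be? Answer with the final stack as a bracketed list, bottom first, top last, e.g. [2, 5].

[69]

(re-executing from step 5 with the substitution; state before step 5: [3, 96, 30])
step 5 (SUB): [3, 66]
step 6 (ADD): [69]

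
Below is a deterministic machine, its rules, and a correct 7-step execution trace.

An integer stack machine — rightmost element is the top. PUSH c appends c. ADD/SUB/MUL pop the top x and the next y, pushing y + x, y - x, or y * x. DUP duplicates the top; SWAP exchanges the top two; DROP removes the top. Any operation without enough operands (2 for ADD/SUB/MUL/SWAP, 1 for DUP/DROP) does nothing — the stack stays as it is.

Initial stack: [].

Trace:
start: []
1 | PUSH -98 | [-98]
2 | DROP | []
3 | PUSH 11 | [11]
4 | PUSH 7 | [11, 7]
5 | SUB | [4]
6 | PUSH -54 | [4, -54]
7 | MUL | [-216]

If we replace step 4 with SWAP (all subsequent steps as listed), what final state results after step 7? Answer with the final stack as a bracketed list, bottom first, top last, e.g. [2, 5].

(re-executing from step 4 with the substitution; state before step 4: [11])
4 | SWAP | [11]
5 | SUB | [11]
6 | PUSH -54 | [11, -54]
7 | MUL | [-594]

[-594]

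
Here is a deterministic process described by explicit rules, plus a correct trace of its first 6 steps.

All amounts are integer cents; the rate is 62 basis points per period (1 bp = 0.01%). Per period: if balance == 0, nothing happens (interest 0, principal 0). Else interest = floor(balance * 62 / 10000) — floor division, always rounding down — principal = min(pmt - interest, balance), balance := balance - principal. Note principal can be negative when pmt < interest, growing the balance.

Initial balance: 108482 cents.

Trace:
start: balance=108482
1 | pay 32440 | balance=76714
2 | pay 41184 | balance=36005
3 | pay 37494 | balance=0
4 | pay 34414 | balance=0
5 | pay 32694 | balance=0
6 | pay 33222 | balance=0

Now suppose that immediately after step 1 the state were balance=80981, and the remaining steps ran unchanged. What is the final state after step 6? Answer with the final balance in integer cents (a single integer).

0

state after step 1 := balance=80981
2 | pay 41184 | balance=40299
3 | pay 37494 | balance=3054
4 | pay 34414 | balance=0
5 | pay 32694 | balance=0
6 | pay 33222 | balance=0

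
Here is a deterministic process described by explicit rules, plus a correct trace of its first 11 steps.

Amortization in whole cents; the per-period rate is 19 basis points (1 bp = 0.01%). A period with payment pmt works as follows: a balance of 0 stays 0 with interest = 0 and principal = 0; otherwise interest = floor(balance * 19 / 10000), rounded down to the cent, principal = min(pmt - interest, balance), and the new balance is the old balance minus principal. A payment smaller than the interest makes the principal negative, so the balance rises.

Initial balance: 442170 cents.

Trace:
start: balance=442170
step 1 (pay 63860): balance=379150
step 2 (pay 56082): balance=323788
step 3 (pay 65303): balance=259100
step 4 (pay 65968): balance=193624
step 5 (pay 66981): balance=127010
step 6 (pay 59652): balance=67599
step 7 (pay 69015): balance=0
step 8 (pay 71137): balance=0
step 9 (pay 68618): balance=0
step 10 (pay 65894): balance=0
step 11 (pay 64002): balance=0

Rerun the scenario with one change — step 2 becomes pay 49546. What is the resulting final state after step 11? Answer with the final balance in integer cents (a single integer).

0

(re-executing from step 2 with the substitution; state before step 2: balance=379150)
step 2 (pay 49546): balance=330324
step 3 (pay 65303): balance=265648
step 4 (pay 65968): balance=200184
step 5 (pay 66981): balance=133583
step 6 (pay 59652): balance=74184
step 7 (pay 69015): balance=5309
step 8 (pay 71137): balance=0
step 9 (pay 68618): balance=0
step 10 (pay 65894): balance=0
step 11 (pay 64002): balance=0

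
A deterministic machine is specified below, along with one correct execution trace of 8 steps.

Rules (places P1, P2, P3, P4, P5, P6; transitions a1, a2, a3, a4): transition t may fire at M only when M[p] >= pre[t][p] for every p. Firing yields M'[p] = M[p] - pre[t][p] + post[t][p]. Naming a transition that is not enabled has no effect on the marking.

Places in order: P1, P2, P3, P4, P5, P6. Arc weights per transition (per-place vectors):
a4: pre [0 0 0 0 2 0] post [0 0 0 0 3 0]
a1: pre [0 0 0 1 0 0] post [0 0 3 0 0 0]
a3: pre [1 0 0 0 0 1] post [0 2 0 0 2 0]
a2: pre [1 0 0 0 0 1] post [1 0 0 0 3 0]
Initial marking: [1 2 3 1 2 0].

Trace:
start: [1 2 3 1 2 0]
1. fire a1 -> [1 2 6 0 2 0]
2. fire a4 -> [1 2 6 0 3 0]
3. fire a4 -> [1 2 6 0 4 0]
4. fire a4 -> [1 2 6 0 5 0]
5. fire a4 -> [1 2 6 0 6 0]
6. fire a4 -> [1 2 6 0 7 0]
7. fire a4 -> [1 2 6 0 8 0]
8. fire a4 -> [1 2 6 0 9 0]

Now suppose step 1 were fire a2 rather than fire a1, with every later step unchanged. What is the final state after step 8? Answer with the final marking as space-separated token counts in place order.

(re-executing from step 1 with the substitution; state before step 1: [1 2 3 1 2 0])
1. fire a2 -> [1 2 3 1 2 0]
2. fire a4 -> [1 2 3 1 3 0]
3. fire a4 -> [1 2 3 1 4 0]
4. fire a4 -> [1 2 3 1 5 0]
5. fire a4 -> [1 2 3 1 6 0]
6. fire a4 -> [1 2 3 1 7 0]
7. fire a4 -> [1 2 3 1 8 0]
8. fire a4 -> [1 2 3 1 9 0]

1 2 3 1 9 0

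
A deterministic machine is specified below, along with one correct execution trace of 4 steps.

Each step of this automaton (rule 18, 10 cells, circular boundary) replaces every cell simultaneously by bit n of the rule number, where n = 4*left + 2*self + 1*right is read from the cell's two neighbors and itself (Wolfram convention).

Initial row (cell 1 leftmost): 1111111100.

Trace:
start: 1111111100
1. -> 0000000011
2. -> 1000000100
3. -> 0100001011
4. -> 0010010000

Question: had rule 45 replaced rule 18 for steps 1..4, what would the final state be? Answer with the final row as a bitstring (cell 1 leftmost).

(re-executing steps 1..4 under rule 45; state before step 1: 1111111100)
1. -> 1000000000
2. -> 1011111110
3. -> 1110000001
4. -> 0000111101

0000111101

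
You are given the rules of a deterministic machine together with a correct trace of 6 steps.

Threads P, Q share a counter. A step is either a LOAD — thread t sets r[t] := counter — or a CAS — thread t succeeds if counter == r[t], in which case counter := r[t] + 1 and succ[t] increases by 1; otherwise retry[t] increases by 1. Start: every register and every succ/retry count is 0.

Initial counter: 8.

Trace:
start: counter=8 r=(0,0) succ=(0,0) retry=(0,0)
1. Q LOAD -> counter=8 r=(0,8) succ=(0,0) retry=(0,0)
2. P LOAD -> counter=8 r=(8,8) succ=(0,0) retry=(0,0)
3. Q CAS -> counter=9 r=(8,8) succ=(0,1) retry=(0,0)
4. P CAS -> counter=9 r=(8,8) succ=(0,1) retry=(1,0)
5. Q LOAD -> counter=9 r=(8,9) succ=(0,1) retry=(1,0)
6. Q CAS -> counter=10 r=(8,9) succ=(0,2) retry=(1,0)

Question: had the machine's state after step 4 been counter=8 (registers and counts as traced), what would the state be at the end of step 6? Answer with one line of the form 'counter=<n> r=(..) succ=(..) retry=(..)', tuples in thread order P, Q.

counter=9 r=(8,8) succ=(0,2) retry=(1,0)

state after step 4 := counter=8 r=(8,8) succ=(0,1) retry=(1,0)
5. Q LOAD -> counter=8 r=(8,8) succ=(0,1) retry=(1,0)
6. Q CAS -> counter=9 r=(8,8) succ=(0,2) retry=(1,0)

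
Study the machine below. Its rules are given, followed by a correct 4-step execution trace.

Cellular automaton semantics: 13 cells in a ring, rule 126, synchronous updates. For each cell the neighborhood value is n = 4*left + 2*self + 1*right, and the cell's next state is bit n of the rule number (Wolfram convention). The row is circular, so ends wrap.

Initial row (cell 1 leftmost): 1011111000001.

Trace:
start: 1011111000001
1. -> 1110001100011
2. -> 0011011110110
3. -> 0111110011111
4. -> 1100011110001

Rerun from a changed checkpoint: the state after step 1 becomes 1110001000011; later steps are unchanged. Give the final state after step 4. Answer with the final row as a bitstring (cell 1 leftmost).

1100011100001

state after step 1 := 1110001000011
2. -> 0011011100110
3. -> 0111110111111
4. -> 1100011100001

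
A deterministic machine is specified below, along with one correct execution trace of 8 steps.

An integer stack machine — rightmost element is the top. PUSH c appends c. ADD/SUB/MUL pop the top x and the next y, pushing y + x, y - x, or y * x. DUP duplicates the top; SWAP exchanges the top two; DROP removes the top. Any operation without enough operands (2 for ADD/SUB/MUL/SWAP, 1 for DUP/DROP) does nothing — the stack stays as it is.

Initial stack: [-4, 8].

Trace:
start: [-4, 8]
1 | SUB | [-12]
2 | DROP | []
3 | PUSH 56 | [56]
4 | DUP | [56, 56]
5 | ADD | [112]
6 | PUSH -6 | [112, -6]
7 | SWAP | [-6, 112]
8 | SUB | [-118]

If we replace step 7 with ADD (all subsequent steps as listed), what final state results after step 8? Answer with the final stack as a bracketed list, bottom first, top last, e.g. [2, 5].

(re-executing from step 7 with the substitution; state before step 7: [112, -6])
7 | ADD | [106]
8 | SUB | [106]

[106]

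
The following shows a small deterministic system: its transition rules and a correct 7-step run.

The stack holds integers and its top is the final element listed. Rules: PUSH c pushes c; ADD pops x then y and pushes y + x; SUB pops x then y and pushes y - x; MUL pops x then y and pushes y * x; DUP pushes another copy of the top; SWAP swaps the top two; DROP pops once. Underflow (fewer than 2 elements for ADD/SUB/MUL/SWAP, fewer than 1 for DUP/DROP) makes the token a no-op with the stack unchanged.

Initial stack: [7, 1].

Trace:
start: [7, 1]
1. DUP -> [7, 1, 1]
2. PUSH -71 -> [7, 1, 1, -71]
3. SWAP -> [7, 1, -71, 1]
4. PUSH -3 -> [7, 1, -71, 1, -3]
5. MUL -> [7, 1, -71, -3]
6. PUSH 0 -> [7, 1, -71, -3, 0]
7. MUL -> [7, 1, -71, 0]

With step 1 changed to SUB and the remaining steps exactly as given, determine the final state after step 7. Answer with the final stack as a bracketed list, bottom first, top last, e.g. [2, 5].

(re-executing from step 1 with the substitution; state before step 1: [7, 1])
1. SUB -> [6]
2. PUSH -71 -> [6, -71]
3. SWAP -> [-71, 6]
4. PUSH -3 -> [-71, 6, -3]
5. MUL -> [-71, -18]
6. PUSH 0 -> [-71, -18, 0]
7. MUL -> [-71, 0]

[-71, 0]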